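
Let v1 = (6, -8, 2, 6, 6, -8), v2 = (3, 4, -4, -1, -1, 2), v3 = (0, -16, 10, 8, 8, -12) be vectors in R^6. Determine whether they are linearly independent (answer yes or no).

no

Form the matrix with these vectors as rows and row reduce.
R2 ← R2 − (1/2)·R1: [0, 8, -5, -4, -4, 6]
R3 ← R3 + (2)·R2: [0, 0, 0, 0, 0, 0]
2 nonzero rows, so the 3 vectors span a space of dimension 2.
Since 2 < 3, the vectors are linearly dependent.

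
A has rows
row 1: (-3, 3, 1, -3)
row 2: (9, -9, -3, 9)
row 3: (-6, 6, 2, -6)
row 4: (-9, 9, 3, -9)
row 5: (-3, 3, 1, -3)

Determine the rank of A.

1

Row reduce to echelon form.
R2 ← R2 + (3)·R1: [0, 0, 0, 0]
R3 ← R3 − (2)·R1: [0, 0, 0, 0]
R4 ← R4 − (3)·R1: [0, 0, 0, 0]
R5 ← R5 − R1: [0, 0, 0, 0]
Echelon form has 1 nonzero row, so rank(A) = 1.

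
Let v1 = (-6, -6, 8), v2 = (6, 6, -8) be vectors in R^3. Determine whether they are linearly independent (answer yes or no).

no

Form the matrix with these vectors as rows and row reduce.
R2 ← R2 + R1: [0, 0, 0]
1 nonzero row, so the 2 vectors span a space of dimension 1.
Since 1 < 2, the vectors are linearly dependent.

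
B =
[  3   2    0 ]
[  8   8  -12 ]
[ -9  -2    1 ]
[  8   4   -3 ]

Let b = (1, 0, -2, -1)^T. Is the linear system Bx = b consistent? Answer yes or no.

no

Row reduce the augmented matrix [B | b].
R2 ← R2 − (8/3)·R1: [0, 8/3, -12, -8/3]
R3 ← R3 + (3)·R1: [0, 4, 1, 1]
R4 ← R4 − (8/3)·R1: [0, -4/3, -3, -11/3]
R3 ← R3 − (3/2)·R2: [0, 0, 19, 5]
R4 ← R4 + (1/2)·R2: [0, 0, -9, -5]
R4 ← R4 + (9/19)·R3: [0, 0, 0, -50/19]
The echelon form has 4 nonzero rows; the last pivot sits in the augmented column, so rank(B) = 3 but rank([B|b]) = 4.
Since the ranks differ, the system is inconsistent.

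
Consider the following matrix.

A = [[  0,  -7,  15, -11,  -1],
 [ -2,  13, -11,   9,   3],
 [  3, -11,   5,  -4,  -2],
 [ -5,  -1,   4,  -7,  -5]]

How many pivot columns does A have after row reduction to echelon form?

Row reduce to echelon form.
Swap R1 ↔ R2
R3 ← R3 + (3/2)·R1: [0, 17/2, -23/2, 19/2, 5/2]
R4 ← R4 − (5/2)·R1: [0, -67/2, 63/2, -59/2, -25/2]
R3 ← R3 + (17/14)·R2: [0, 0, 47/7, -27/7, 9/7]
R4 ← R4 − (67/14)·R2: [0, 0, -282/7, 162/7, -54/7]
R4 ← R4 + (6)·R3: [0, 0, 0, 0, 0]
Echelon form has 3 nonzero rows, so rank(A) = 3.
Each nonzero row contributes one pivot column: 3 pivot columns.

3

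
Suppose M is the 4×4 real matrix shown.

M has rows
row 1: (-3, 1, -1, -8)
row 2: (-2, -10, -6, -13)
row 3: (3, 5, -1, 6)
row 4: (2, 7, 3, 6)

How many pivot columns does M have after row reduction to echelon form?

4

Row reduce to echelon form.
R2 ← R2 − (2/3)·R1: [0, -32/3, -16/3, -23/3]
R3 ← R3 + R1: [0, 6, -2, -2]
R4 ← R4 + (2/3)·R1: [0, 23/3, 7/3, 2/3]
R3 ← R3 + (9/16)·R2: [0, 0, -5, -101/16]
R4 ← R4 + (23/32)·R2: [0, 0, -3/2, -155/32]
R4 ← R4 − (3/10)·R3: [0, 0, 0, -59/20]
Echelon form has 4 nonzero rows, so rank(M) = 4.
Each nonzero row contributes one pivot column: 4 pivot columns.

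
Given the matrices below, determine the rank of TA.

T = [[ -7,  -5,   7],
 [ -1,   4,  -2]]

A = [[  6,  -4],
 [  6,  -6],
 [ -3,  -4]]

2

First compute TA:
[[-93,  30],
 [ 24, -12]]
Now row reduce the product.
R2 ← R2 + (8/31)·R1: [0, -132/31]
2 nonzero rows, so rank(TA) = 2.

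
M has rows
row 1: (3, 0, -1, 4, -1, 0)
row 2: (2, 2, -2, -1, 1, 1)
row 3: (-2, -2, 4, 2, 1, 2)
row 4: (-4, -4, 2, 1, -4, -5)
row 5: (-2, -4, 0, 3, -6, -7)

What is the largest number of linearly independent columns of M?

3

Row reduce to echelon form.
R2 ← R2 − (2/3)·R1: [0, 2, -4/3, -11/3, 5/3, 1]
R3 ← R3 + (2/3)·R1: [0, -2, 10/3, 14/3, 1/3, 2]
R4 ← R4 + (4/3)·R1: [0, -4, 2/3, 19/3, -16/3, -5]
R5 ← R5 + (2/3)·R1: [0, -4, -2/3, 17/3, -20/3, -7]
R3 ← R3 + R2: [0, 0, 2, 1, 2, 3]
R4 ← R4 + (2)·R2: [0, 0, -2, -1, -2, -3]
R5 ← R5 + (2)·R2: [0, 0, -10/3, -5/3, -10/3, -5]
R4 ← R4 + R3: [0, 0, 0, 0, 0, 0]
R5 ← R5 + (5/3)·R3: [0, 0, 0, 0, 0, 0]
Echelon form has 3 nonzero rows, so rank(M) = 3.
The rank gives the maximum number of linearly independent columns: 3.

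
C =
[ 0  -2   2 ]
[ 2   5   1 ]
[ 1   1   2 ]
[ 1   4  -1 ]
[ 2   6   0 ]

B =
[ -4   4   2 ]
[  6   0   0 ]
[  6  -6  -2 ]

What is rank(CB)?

First compute CB:
[[  0, -12,  -4],
 [ 28,   2,   2],
 [ 14,  -8,  -2],
 [ 14,  10,   4],
 [ 28,   8,   4]]
Now row reduce the product.
Swap R1 ↔ R2
R3 ← R3 − (1/2)·R1: [0, -9, -3]
R4 ← R4 − (1/2)·R1: [0, 9, 3]
R5 ← R5 − R1: [0, 6, 2]
R3 ← R3 − (3/4)·R2: [0, 0, 0]
R4 ← R4 + (3/4)·R2: [0, 0, 0]
R5 ← R5 + (1/2)·R2: [0, 0, 0]
2 nonzero rows, so rank(CB) = 2.

2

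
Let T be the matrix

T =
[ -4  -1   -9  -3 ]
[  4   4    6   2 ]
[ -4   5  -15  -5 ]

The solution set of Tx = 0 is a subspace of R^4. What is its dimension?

2

Row reduce to echelon form.
R2 ← R2 + R1: [0, 3, -3, -1]
R3 ← R3 − R1: [0, 6, -6, -2]
R3 ← R3 − (2)·R2: [0, 0, 0, 0]
2 nonzero rows, so rank(T) = 2.
T has 4 columns; by rank–nullity, nullity = 4 − 2 = 2.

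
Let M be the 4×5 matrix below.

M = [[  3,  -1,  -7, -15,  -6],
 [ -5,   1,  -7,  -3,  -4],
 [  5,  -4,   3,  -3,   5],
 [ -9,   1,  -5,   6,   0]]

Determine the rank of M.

Row reduce to echelon form.
R2 ← R2 + (5/3)·R1: [0, -2/3, -56/3, -28, -14]
R3 ← R3 − (5/3)·R1: [0, -7/3, 44/3, 22, 15]
R4 ← R4 + (3)·R1: [0, -2, -26, -39, -18]
R3 ← R3 − (7/2)·R2: [0, 0, 80, 120, 64]
R4 ← R4 − (3)·R2: [0, 0, 30, 45, 24]
R4 ← R4 − (3/8)·R3: [0, 0, 0, 0, 0]
Echelon form has 3 nonzero rows, so rank(M) = 3.

3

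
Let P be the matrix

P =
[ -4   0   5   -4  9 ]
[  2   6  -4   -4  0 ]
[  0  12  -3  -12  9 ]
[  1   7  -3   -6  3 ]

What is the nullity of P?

Row reduce to echelon form.
R2 ← R2 + (1/2)·R1: [0, 6, -3/2, -6, 9/2]
R4 ← R4 + (1/4)·R1: [0, 7, -7/4, -7, 21/4]
R3 ← R3 − (2)·R2: [0, 0, 0, 0, 0]
R4 ← R4 − (7/6)·R2: [0, 0, 0, 0, 0]
2 nonzero rows, so rank(P) = 2.
P has 5 columns; by rank–nullity, nullity = 5 − 2 = 3.

3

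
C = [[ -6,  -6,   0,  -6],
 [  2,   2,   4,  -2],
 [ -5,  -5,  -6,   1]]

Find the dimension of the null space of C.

2

Row reduce to echelon form.
R2 ← R2 + (1/3)·R1: [0, 0, 4, -4]
R3 ← R3 − (5/6)·R1: [0, 0, -6, 6]
R3 ← R3 + (3/2)·R2: [0, 0, 0, 0]
2 nonzero rows, so rank(C) = 2.
C has 4 columns; by rank–nullity, nullity = 4 − 2 = 2.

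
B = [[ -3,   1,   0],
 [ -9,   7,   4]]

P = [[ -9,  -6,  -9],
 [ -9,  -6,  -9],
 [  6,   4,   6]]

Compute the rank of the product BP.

1

First compute BP:
[[ 18,  12,  18],
 [ 42,  28,  42]]
Now row reduce the product.
R2 ← R2 − (7/3)·R1: [0, 0, 0]
1 nonzero row, so rank(BP) = 1.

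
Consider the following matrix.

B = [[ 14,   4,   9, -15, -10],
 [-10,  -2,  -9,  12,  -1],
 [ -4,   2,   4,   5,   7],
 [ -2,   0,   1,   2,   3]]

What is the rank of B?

Row reduce to echelon form.
R2 ← R2 + (5/7)·R1: [0, 6/7, -18/7, 9/7, -57/7]
R3 ← R3 + (2/7)·R1: [0, 22/7, 46/7, 5/7, 29/7]
R4 ← R4 + (1/7)·R1: [0, 4/7, 16/7, -1/7, 11/7]
R3 ← R3 − (11/3)·R2: [0, 0, 16, -4, 34]
R4 ← R4 − (2/3)·R2: [0, 0, 4, -1, 7]
R4 ← R4 − (1/4)·R3: [0, 0, 0, 0, -3/2]
Echelon form has 4 nonzero rows, so rank(B) = 4.

4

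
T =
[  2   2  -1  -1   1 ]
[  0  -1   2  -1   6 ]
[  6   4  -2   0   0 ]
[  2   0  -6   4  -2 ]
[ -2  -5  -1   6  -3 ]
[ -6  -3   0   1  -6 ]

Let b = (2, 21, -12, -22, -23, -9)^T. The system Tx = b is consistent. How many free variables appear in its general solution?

1

Row reduce the augmented matrix [T | b].
R3 ← R3 − (3)·R1: [0, -2, 1, 3, -3, -18]
R4 ← R4 − R1: [0, -2, -5, 5, -3, -24]
R5 ← R5 + R1: [0, -3, -2, 5, -2, -21]
R6 ← R6 + (3)·R1: [0, 3, -3, -2, -3, -3]
R3 ← R3 − (2)·R2: [0, 0, -3, 5, -15, -60]
R4 ← R4 − (2)·R2: [0, 0, -9, 7, -15, -66]
R5 ← R5 − (3)·R2: [0, 0, -8, 8, -20, -84]
R6 ← R6 + (3)·R2: [0, 0, 3, -5, 15, 60]
R4 ← R4 − (3)·R3: [0, 0, 0, -8, 30, 114]
R5 ← R5 − (8/3)·R3: [0, 0, 0, -16/3, 20, 76]
R6 ← R6 + R3: [0, 0, 0, 0, 0, 0]
R5 ← R5 − (2/3)·R4: [0, 0, 0, 0, 0, 0]
The echelon form has 4 nonzero rows, and every pivot lies in the first 5 columns, so rank(T) = rank([T|b]) = 4.
The system is consistent.
Free variables = (unknowns) − (rank) = 5 − 4 = 1.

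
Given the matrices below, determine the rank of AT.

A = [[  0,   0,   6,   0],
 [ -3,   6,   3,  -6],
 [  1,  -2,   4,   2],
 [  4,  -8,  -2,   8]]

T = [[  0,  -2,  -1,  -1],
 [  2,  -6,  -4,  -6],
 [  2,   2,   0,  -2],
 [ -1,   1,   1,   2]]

First compute AT:
[[ 12,  12,   0, -12],
 [ 24, -30, -27, -51],
 [  2,  20,   9,   7],
 [-28,  44,  36,  64]]
Now row reduce the product.
R2 ← R2 − (2)·R1: [0, -54, -27, -27]
R3 ← R3 − (1/6)·R1: [0, 18, 9, 9]
R4 ← R4 + (7/3)·R1: [0, 72, 36, 36]
R3 ← R3 + (1/3)·R2: [0, 0, 0, 0]
R4 ← R4 + (4/3)·R2: [0, 0, 0, 0]
2 nonzero rows, so rank(AT) = 2.

2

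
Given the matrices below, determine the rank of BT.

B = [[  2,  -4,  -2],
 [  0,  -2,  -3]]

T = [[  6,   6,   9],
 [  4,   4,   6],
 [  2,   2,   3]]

1

First compute BT:
[[ -8,  -8, -12],
 [-14, -14, -21]]
Now row reduce the product.
R2 ← R2 − (7/4)·R1: [0, 0, 0]
1 nonzero row, so rank(BT) = 1.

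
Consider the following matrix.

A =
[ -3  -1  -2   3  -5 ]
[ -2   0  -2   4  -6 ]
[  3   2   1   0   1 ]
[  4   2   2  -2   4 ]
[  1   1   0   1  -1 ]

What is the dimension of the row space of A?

2

Row reduce to echelon form.
R2 ← R2 − (2/3)·R1: [0, 2/3, -2/3, 2, -8/3]
R3 ← R3 + R1: [0, 1, -1, 3, -4]
R4 ← R4 + (4/3)·R1: [0, 2/3, -2/3, 2, -8/3]
R5 ← R5 + (1/3)·R1: [0, 2/3, -2/3, 2, -8/3]
R3 ← R3 − (3/2)·R2: [0, 0, 0, 0, 0]
R4 ← R4 − R2: [0, 0, 0, 0, 0]
R5 ← R5 − R2: [0, 0, 0, 0, 0]
Echelon form has 2 nonzero rows, so rank(A) = 2.
The row space has dimension equal to the rank: 2.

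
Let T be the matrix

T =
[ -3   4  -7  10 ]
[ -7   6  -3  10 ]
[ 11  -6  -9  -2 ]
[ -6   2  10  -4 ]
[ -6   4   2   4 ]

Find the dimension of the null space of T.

Row reduce to echelon form.
R2 ← R2 − (7/3)·R1: [0, -10/3, 40/3, -40/3]
R3 ← R3 + (11/3)·R1: [0, 26/3, -104/3, 104/3]
R4 ← R4 − (2)·R1: [0, -6, 24, -24]
R5 ← R5 − (2)·R1: [0, -4, 16, -16]
R3 ← R3 + (13/5)·R2: [0, 0, 0, 0]
R4 ← R4 − (9/5)·R2: [0, 0, 0, 0]
R5 ← R5 − (6/5)·R2: [0, 0, 0, 0]
2 nonzero rows, so rank(T) = 2.
T has 4 columns; by rank–nullity, nullity = 4 − 2 = 2.

2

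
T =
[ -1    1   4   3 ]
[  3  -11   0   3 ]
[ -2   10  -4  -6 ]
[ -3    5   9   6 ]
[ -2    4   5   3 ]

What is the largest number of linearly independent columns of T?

Row reduce to echelon form.
R2 ← R2 + (3)·R1: [0, -8, 12, 12]
R3 ← R3 − (2)·R1: [0, 8, -12, -12]
R4 ← R4 − (3)·R1: [0, 2, -3, -3]
R5 ← R5 − (2)·R1: [0, 2, -3, -3]
R3 ← R3 + R2: [0, 0, 0, 0]
R4 ← R4 + (1/4)·R2: [0, 0, 0, 0]
R5 ← R5 + (1/4)·R2: [0, 0, 0, 0]
Echelon form has 2 nonzero rows, so rank(T) = 2.
The rank gives the maximum number of linearly independent columns: 2.

2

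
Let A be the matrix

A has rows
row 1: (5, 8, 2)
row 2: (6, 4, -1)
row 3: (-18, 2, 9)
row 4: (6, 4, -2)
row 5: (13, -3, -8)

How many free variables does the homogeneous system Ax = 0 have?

0

Row reduce to echelon form.
R2 ← R2 − (6/5)·R1: [0, -28/5, -17/5]
R3 ← R3 + (18/5)·R1: [0, 154/5, 81/5]
R4 ← R4 − (6/5)·R1: [0, -28/5, -22/5]
R5 ← R5 − (13/5)·R1: [0, -119/5, -66/5]
R3 ← R3 + (11/2)·R2: [0, 0, -5/2]
R4 ← R4 − R2: [0, 0, -1]
R5 ← R5 − (17/4)·R2: [0, 0, 5/4]
R4 ← R4 − (2/5)·R3: [0, 0, 0]
R5 ← R5 + (1/2)·R3: [0, 0, 0]
3 nonzero rows, so rank(A) = 3.
A has 3 columns; by rank–nullity, nullity = 3 − 3 = 0.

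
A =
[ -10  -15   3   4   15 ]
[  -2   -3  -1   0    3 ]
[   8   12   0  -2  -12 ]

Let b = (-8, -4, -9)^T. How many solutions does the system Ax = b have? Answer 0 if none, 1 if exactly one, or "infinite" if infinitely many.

Row reduce the augmented matrix [A | b].
R2 ← R2 − (1/5)·R1: [0, 0, -8/5, -4/5, 0, -12/5]
R3 ← R3 + (4/5)·R1: [0, 0, 12/5, 6/5, 0, -77/5]
R3 ← R3 + (3/2)·R2: [0, 0, 0, 0, 0, -19]
The echelon form has 3 nonzero rows; the last pivot sits in the augmented column, so rank(A) = 2 but rank([A|b]) = 3.
Since the ranks differ, the system is inconsistent.
It has no solutions.

0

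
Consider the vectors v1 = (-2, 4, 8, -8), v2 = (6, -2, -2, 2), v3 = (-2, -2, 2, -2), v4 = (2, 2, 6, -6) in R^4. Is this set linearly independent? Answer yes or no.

Form the matrix with these vectors as rows and row reduce.
R2 ← R2 + (3)·R1: [0, 10, 22, -22]
R3 ← R3 − R1: [0, -6, -6, 6]
R4 ← R4 + R1: [0, 6, 14, -14]
R3 ← R3 + (3/5)·R2: [0, 0, 36/5, -36/5]
R4 ← R4 − (3/5)·R2: [0, 0, 4/5, -4/5]
R4 ← R4 − (1/9)·R3: [0, 0, 0, 0]
3 nonzero rows, so the 4 vectors span a space of dimension 3.
Since 3 < 4, the vectors are linearly dependent.

no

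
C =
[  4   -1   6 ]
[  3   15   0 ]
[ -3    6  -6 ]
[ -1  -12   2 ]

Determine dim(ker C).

1

Row reduce to echelon form.
R2 ← R2 − (3/4)·R1: [0, 63/4, -9/2]
R3 ← R3 + (3/4)·R1: [0, 21/4, -3/2]
R4 ← R4 + (1/4)·R1: [0, -49/4, 7/2]
R3 ← R3 − (1/3)·R2: [0, 0, 0]
R4 ← R4 + (7/9)·R2: [0, 0, 0]
2 nonzero rows, so rank(C) = 2.
C has 3 columns; by rank–nullity, nullity = 3 − 2 = 1.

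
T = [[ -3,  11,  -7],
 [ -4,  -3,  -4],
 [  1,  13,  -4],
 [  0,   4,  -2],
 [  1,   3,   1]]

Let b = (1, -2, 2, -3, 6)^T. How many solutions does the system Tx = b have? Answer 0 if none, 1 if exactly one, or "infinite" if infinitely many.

Row reduce the augmented matrix [T | b].
R2 ← R2 − (4/3)·R1: [0, -53/3, 16/3, -10/3]
R3 ← R3 + (1/3)·R1: [0, 50/3, -19/3, 7/3]
R5 ← R5 + (1/3)·R1: [0, 20/3, -4/3, 19/3]
R3 ← R3 + (50/53)·R2: [0, 0, -69/53, -43/53]
R4 ← R4 + (12/53)·R2: [0, 0, -42/53, -199/53]
R5 ← R5 + (20/53)·R2: [0, 0, 36/53, 269/53]
R4 ← R4 − (14/23)·R3: [0, 0, 0, -75/23]
R5 ← R5 + (12/23)·R3: [0, 0, 0, 107/23]
R5 ← R5 + (107/75)·R4: [0, 0, 0, 0]
The echelon form has 4 nonzero rows; the last pivot sits in the augmented column, so rank(T) = 3 but rank([T|b]) = 4.
Since the ranks differ, the system is inconsistent.
It has no solutions.

0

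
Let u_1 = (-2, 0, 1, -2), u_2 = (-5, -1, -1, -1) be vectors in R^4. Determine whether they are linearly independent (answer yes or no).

Form the matrix with these vectors as rows and row reduce.
R2 ← R2 − (5/2)·R1: [0, -1, -7/2, 4]
2 nonzero rows, so the 2 vectors span a space of dimension 2.
Since 2 = 2, the vectors are linearly independent.

yes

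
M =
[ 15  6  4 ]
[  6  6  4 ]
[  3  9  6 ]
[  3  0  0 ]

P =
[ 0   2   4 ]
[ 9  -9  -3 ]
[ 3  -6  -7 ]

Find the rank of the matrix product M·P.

2

First compute MP:
[[ 66, -48,  14],
 [ 66, -66, -22],
 [ 99, -111, -57],
 [  0,   6,  12]]
Now row reduce the product.
R2 ← R2 − R1: [0, -18, -36]
R3 ← R3 − (3/2)·R1: [0, -39, -78]
R3 ← R3 − (13/6)·R2: [0, 0, 0]
R4 ← R4 + (1/3)·R2: [0, 0, 0]
2 nonzero rows, so rank(MP) = 2.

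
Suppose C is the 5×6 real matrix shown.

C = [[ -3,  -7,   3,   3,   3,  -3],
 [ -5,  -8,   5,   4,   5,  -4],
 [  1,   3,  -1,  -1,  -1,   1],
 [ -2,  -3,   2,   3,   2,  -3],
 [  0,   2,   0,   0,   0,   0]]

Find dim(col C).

3

Row reduce to echelon form.
R2 ← R2 − (5/3)·R1: [0, 11/3, 0, -1, 0, 1]
R3 ← R3 + (1/3)·R1: [0, 2/3, 0, 0, 0, 0]
R4 ← R4 − (2/3)·R1: [0, 5/3, 0, 1, 0, -1]
R3 ← R3 − (2/11)·R2: [0, 0, 0, 2/11, 0, -2/11]
R4 ← R4 − (5/11)·R2: [0, 0, 0, 16/11, 0, -16/11]
R5 ← R5 − (6/11)·R2: [0, 0, 0, 6/11, 0, -6/11]
R4 ← R4 − (8)·R3: [0, 0, 0, 0, 0, 0]
R5 ← R5 − (3)·R3: [0, 0, 0, 0, 0, 0]
Echelon form has 3 nonzero rows, so rank(C) = 3.
The column space has dimension equal to the rank: 3.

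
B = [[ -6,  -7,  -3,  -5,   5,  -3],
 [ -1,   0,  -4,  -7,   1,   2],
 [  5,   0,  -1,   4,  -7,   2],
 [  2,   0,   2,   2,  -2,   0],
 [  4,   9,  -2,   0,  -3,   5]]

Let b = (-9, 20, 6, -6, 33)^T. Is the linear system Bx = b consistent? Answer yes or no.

yes

Row reduce the augmented matrix [B | b].
R2 ← R2 − (1/6)·R1: [0, 7/6, -7/2, -37/6, 1/6, 5/2, 43/2]
R3 ← R3 + (5/6)·R1: [0, -35/6, -7/2, -1/6, -17/6, -1/2, -3/2]
R4 ← R4 + (1/3)·R1: [0, -7/3, 1, 1/3, -1/3, -1, -9]
R5 ← R5 + (2/3)·R1: [0, 13/3, -4, -10/3, 1/3, 3, 27]
R3 ← R3 + (5)·R2: [0, 0, -21, -31, -2, 12, 106]
R4 ← R4 + (2)·R2: [0, 0, -6, -12, 0, 4, 34]
R5 ← R5 − (26/7)·R2: [0, 0, 9, 137/7, -2/7, -44/7, -370/7]
R4 ← R4 − (2/7)·R3: [0, 0, 0, -22/7, 4/7, 4/7, 26/7]
R5 ← R5 + (3/7)·R3: [0, 0, 0, 44/7, -8/7, -8/7, -52/7]
R5 ← R5 + (2)·R4: [0, 0, 0, 0, 0, 0, 0]
The echelon form has 4 nonzero rows, and every pivot lies in the first 6 columns, so rank(B) = rank([B|b]) = 4.
The system is consistent.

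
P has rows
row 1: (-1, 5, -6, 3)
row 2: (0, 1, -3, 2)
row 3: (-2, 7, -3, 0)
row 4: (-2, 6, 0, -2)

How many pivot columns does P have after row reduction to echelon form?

Row reduce to echelon form.
R3 ← R3 − (2)·R1: [0, -3, 9, -6]
R4 ← R4 − (2)·R1: [0, -4, 12, -8]
R3 ← R3 + (3)·R2: [0, 0, 0, 0]
R4 ← R4 + (4)·R2: [0, 0, 0, 0]
Echelon form has 2 nonzero rows, so rank(P) = 2.
Each nonzero row contributes one pivot column: 2 pivot columns.

2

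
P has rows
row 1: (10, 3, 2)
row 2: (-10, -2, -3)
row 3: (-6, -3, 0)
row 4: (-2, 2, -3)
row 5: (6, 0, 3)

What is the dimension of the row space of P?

2

Row reduce to echelon form.
R2 ← R2 + R1: [0, 1, -1]
R3 ← R3 + (3/5)·R1: [0, -6/5, 6/5]
R4 ← R4 + (1/5)·R1: [0, 13/5, -13/5]
R5 ← R5 − (3/5)·R1: [0, -9/5, 9/5]
R3 ← R3 + (6/5)·R2: [0, 0, 0]
R4 ← R4 − (13/5)·R2: [0, 0, 0]
R5 ← R5 + (9/5)·R2: [0, 0, 0]
Echelon form has 2 nonzero rows, so rank(P) = 2.
The row space has dimension equal to the rank: 2.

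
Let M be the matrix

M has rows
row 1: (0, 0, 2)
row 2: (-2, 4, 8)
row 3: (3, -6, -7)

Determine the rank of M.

2

Row reduce to echelon form.
Swap R1 ↔ R2
R3 ← R3 + (3/2)·R1: [0, 0, 5]
R3 ← R3 − (5/2)·R2: [0, 0, 0]
Echelon form has 2 nonzero rows, so rank(M) = 2.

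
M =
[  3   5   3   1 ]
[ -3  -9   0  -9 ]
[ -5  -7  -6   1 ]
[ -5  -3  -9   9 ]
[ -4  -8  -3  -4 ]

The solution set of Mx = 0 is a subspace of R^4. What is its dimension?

2

Row reduce to echelon form.
R2 ← R2 + R1: [0, -4, 3, -8]
R3 ← R3 + (5/3)·R1: [0, 4/3, -1, 8/3]
R4 ← R4 + (5/3)·R1: [0, 16/3, -4, 32/3]
R5 ← R5 + (4/3)·R1: [0, -4/3, 1, -8/3]
R3 ← R3 + (1/3)·R2: [0, 0, 0, 0]
R4 ← R4 + (4/3)·R2: [0, 0, 0, 0]
R5 ← R5 − (1/3)·R2: [0, 0, 0, 0]
2 nonzero rows, so rank(M) = 2.
M has 4 columns; by rank–nullity, nullity = 4 − 2 = 2.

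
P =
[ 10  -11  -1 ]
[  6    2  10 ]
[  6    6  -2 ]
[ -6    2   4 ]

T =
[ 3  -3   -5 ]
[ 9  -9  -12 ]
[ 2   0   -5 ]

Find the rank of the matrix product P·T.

First compute PT:
[[-71,  69,  87],
 [ 56, -36, -104],
 [ 68, -72, -92],
 [  8,   0, -14]]
Now row reduce the product.
R2 ← R2 + (56/71)·R1: [0, 1308/71, -2512/71]
R3 ← R3 + (68/71)·R1: [0, -420/71, -616/71]
R4 ← R4 + (8/71)·R1: [0, 552/71, -298/71]
R3 ← R3 + (35/109)·R2: [0, 0, -2184/109]
R4 ← R4 − (46/109)·R2: [0, 0, 1170/109]
R4 ← R4 + (15/28)·R3: [0, 0, 0]
3 nonzero rows, so rank(PT) = 3.

3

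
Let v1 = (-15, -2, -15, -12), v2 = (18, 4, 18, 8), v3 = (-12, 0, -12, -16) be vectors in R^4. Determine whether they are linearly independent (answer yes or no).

Form the matrix with these vectors as rows and row reduce.
R2 ← R2 + (6/5)·R1: [0, 8/5, 0, -32/5]
R3 ← R3 − (4/5)·R1: [0, 8/5, 0, -32/5]
R3 ← R3 − R2: [0, 0, 0, 0]
2 nonzero rows, so the 3 vectors span a space of dimension 2.
Since 2 < 3, the vectors are linearly dependent.

no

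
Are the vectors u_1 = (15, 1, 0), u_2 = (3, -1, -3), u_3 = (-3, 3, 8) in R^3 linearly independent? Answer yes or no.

no

Form the matrix with these vectors as rows and row reduce.
R2 ← R2 − (1/5)·R1: [0, -6/5, -3]
R3 ← R3 + (1/5)·R1: [0, 16/5, 8]
R3 ← R3 + (8/3)·R2: [0, 0, 0]
2 nonzero rows, so the 3 vectors span a space of dimension 2.
Since 2 < 3, the vectors are linearly dependent.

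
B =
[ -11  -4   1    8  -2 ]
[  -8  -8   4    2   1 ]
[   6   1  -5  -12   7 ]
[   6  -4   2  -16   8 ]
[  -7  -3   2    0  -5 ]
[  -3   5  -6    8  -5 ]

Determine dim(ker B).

0

Row reduce to echelon form.
R2 ← R2 − (8/11)·R1: [0, -56/11, 36/11, -42/11, 27/11]
R3 ← R3 + (6/11)·R1: [0, -13/11, -49/11, -84/11, 65/11]
R4 ← R4 + (6/11)·R1: [0, -68/11, 28/11, -128/11, 76/11]
R5 ← R5 − (7/11)·R1: [0, -5/11, 15/11, -56/11, -41/11]
R6 ← R6 − (3/11)·R1: [0, 67/11, -69/11, 64/11, -49/11]
R3 ← R3 − (13/56)·R2: [0, 0, -73/14, -27/4, 299/56]
R4 ← R4 − (17/14)·R2: [0, 0, -10/7, -7, 55/14]
R5 ← R5 − (5/56)·R2: [0, 0, 15/14, -19/4, -221/56]
R6 ← R6 + (67/56)·R2: [0, 0, -33/14, 5/4, -85/56]
R4 ← R4 − (20/73)·R3: [0, 0, 0, -376/73, 180/73]
R5 ← R5 + (15/73)·R3: [0, 0, 0, -448/73, -208/73]
R6 ← R6 − (33/73)·R3: [0, 0, 0, 314/73, -287/73]
R5 ← R5 − (56/47)·R4: [0, 0, 0, 0, -272/47]
R6 ← R6 + (157/188)·R4: [0, 0, 0, 0, -88/47]
R6 ← R6 − (11/34)·R5: [0, 0, 0, 0, 0]
5 nonzero rows, so rank(B) = 5.
B has 5 columns; by rank–nullity, nullity = 5 − 5 = 0.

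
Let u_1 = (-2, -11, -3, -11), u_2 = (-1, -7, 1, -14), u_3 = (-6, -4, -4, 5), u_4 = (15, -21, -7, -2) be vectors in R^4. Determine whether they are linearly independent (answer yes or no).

yes

Form the matrix with these vectors as rows and row reduce.
R2 ← R2 − (1/2)·R1: [0, -3/2, 5/2, -17/2]
R3 ← R3 − (3)·R1: [0, 29, 5, 38]
R4 ← R4 + (15/2)·R1: [0, -207/2, -59/2, -169/2]
R3 ← R3 + (58/3)·R2: [0, 0, 160/3, -379/3]
R4 ← R4 − (69)·R2: [0, 0, -202, 502]
R4 ← R4 + (303/80)·R3: [0, 0, 0, 1881/80]
4 nonzero rows, so the 4 vectors span a space of dimension 4.
Since 4 = 4, the vectors are linearly independent.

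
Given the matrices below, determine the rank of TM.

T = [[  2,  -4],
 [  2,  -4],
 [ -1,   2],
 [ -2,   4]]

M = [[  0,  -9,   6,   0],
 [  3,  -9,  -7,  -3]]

First compute TM:
[[-12,  18,  40,  12],
 [-12,  18,  40,  12],
 [  6,  -9, -20,  -6],
 [ 12, -18, -40, -12]]
Now row reduce the product.
R2 ← R2 − R1: [0, 0, 0, 0]
R3 ← R3 + (1/2)·R1: [0, 0, 0, 0]
R4 ← R4 + R1: [0, 0, 0, 0]
1 nonzero row, so rank(TM) = 1.

1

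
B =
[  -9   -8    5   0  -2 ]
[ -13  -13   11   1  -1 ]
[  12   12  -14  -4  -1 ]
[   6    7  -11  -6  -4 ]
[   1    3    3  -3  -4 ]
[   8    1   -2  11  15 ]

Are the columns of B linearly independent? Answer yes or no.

no

Row reduce B to echelon form.
R2 ← R2 − (13/9)·R1: [0, -13/9, 34/9, 1, 17/9]
R3 ← R3 + (4/3)·R1: [0, 4/3, -22/3, -4, -11/3]
R4 ← R4 + (2/3)·R1: [0, 5/3, -23/3, -6, -16/3]
R5 ← R5 + (1/9)·R1: [0, 19/9, 32/9, -3, -38/9]
R6 ← R6 + (8/9)·R1: [0, -55/9, 22/9, 11, 119/9]
R3 ← R3 + (12/13)·R2: [0, 0, -50/13, -40/13, -25/13]
R4 ← R4 + (15/13)·R2: [0, 0, -43/13, -63/13, -41/13]
R5 ← R5 + (19/13)·R2: [0, 0, 118/13, -20/13, -19/13]
R6 ← R6 − (55/13)·R2: [0, 0, -176/13, 88/13, 68/13]
R4 ← R4 − (43/50)·R3: [0, 0, 0, -11/5, -3/2]
R5 ← R5 + (59/25)·R3: [0, 0, 0, -44/5, -6]
R6 ← R6 − (88/25)·R3: [0, 0, 0, 88/5, 12]
R5 ← R5 − (4)·R4: [0, 0, 0, 0, 0]
R6 ← R6 + (8)·R4: [0, 0, 0, 0, 0]
4 pivots among 5 columns.
Only 4 < 5 pivot columns, so the columns are linearly dependent.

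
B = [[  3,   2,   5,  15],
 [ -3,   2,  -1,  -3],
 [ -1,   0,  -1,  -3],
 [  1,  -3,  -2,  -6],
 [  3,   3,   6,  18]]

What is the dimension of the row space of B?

2

Row reduce to echelon form.
R2 ← R2 + R1: [0, 4, 4, 12]
R3 ← R3 + (1/3)·R1: [0, 2/3, 2/3, 2]
R4 ← R4 − (1/3)·R1: [0, -11/3, -11/3, -11]
R5 ← R5 − R1: [0, 1, 1, 3]
R3 ← R3 − (1/6)·R2: [0, 0, 0, 0]
R4 ← R4 + (11/12)·R2: [0, 0, 0, 0]
R5 ← R5 − (1/4)·R2: [0, 0, 0, 0]
Echelon form has 2 nonzero rows, so rank(B) = 2.
The row space has dimension equal to the rank: 2.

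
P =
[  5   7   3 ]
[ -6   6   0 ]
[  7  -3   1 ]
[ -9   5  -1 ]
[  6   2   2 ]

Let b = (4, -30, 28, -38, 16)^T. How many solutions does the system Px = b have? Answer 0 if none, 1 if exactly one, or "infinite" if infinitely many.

Row reduce the augmented matrix [P | b].
R2 ← R2 + (6/5)·R1: [0, 72/5, 18/5, -126/5]
R3 ← R3 − (7/5)·R1: [0, -64/5, -16/5, 112/5]
R4 ← R4 + (9/5)·R1: [0, 88/5, 22/5, -154/5]
R5 ← R5 − (6/5)·R1: [0, -32/5, -8/5, 56/5]
R3 ← R3 + (8/9)·R2: [0, 0, 0, 0]
R4 ← R4 − (11/9)·R2: [0, 0, 0, 0]
R5 ← R5 + (4/9)·R2: [0, 0, 0, 0]
The echelon form has 2 nonzero rows, and every pivot lies in the first 3 columns, so rank(P) = rank([P|b]) = 2.
The system is consistent.
rank = 2 < 3 unknowns, so there are infinitely many solutions.

infinite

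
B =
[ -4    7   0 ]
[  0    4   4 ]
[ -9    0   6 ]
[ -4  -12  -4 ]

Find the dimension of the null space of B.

0

Row reduce to echelon form.
R3 ← R3 − (9/4)·R1: [0, -63/4, 6]
R4 ← R4 − R1: [0, -19, -4]
R3 ← R3 + (63/16)·R2: [0, 0, 87/4]
R4 ← R4 + (19/4)·R2: [0, 0, 15]
R4 ← R4 − (20/29)·R3: [0, 0, 0]
3 nonzero rows, so rank(B) = 3.
B has 3 columns; by rank–nullity, nullity = 3 − 3 = 0.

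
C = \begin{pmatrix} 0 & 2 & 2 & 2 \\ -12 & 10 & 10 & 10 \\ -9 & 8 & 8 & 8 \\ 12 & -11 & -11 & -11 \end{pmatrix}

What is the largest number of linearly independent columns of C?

2

Row reduce to echelon form.
Swap R1 ↔ R2
R3 ← R3 − (3/4)·R1: [0, 1/2, 1/2, 1/2]
R4 ← R4 + R1: [0, -1, -1, -1]
R3 ← R3 − (1/4)·R2: [0, 0, 0, 0]
R4 ← R4 + (1/2)·R2: [0, 0, 0, 0]
Echelon form has 2 nonzero rows, so rank(C) = 2.
The rank gives the maximum number of linearly independent columns: 2.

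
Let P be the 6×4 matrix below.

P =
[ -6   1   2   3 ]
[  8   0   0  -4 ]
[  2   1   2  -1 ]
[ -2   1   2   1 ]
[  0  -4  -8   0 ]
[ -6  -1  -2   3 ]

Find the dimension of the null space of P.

2

Row reduce to echelon form.
R2 ← R2 + (4/3)·R1: [0, 4/3, 8/3, 0]
R3 ← R3 + (1/3)·R1: [0, 4/3, 8/3, 0]
R4 ← R4 − (1/3)·R1: [0, 2/3, 4/3, 0]
R6 ← R6 − R1: [0, -2, -4, 0]
R3 ← R3 − R2: [0, 0, 0, 0]
R4 ← R4 − (1/2)·R2: [0, 0, 0, 0]
R5 ← R5 + (3)·R2: [0, 0, 0, 0]
R6 ← R6 + (3/2)·R2: [0, 0, 0, 0]
2 nonzero rows, so rank(P) = 2.
P has 4 columns; by rank–nullity, nullity = 4 − 2 = 2.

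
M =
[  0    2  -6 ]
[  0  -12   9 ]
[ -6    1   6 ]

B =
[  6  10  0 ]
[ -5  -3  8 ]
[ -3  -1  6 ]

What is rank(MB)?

First compute MB:
[[  8,   0, -20],
 [ 33,  27, -42],
 [-59, -69,  44]]
Now row reduce the product.
R2 ← R2 − (33/8)·R1: [0, 27, 81/2]
R3 ← R3 + (59/8)·R1: [0, -69, -207/2]
R3 ← R3 + (23/9)·R2: [0, 0, 0]
2 nonzero rows, so rank(MB) = 2.

2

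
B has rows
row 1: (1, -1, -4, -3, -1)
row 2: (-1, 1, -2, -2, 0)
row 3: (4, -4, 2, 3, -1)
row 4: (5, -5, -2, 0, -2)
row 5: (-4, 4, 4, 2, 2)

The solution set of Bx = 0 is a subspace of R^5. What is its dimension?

3

Row reduce to echelon form.
R2 ← R2 + R1: [0, 0, -6, -5, -1]
R3 ← R3 − (4)·R1: [0, 0, 18, 15, 3]
R4 ← R4 − (5)·R1: [0, 0, 18, 15, 3]
R5 ← R5 + (4)·R1: [0, 0, -12, -10, -2]
R3 ← R3 + (3)·R2: [0, 0, 0, 0, 0]
R4 ← R4 + (3)·R2: [0, 0, 0, 0, 0]
R5 ← R5 − (2)·R2: [0, 0, 0, 0, 0]
2 nonzero rows, so rank(B) = 2.
B has 5 columns; by rank–nullity, nullity = 5 − 2 = 3.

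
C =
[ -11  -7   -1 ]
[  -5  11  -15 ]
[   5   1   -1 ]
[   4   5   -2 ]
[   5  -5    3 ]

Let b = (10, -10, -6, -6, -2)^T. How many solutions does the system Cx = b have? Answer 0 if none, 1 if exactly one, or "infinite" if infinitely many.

1

Row reduce the augmented matrix [C | b].
R2 ← R2 − (5/11)·R1: [0, 156/11, -160/11, -160/11]
R3 ← R3 + (5/11)·R1: [0, -24/11, -16/11, -16/11]
R4 ← R4 + (4/11)·R1: [0, 27/11, -26/11, -26/11]
R5 ← R5 + (5/11)·R1: [0, -90/11, 28/11, 28/11]
R3 ← R3 + (2/13)·R2: [0, 0, -48/13, -48/13]
R4 ← R4 − (9/52)·R2: [0, 0, 2/13, 2/13]
R5 ← R5 + (15/26)·R2: [0, 0, -76/13, -76/13]
R4 ← R4 + (1/24)·R3: [0, 0, 0, 0]
R5 ← R5 − (19/12)·R3: [0, 0, 0, 0]
The echelon form has 3 nonzero rows, and every pivot lies in the first 3 columns, so rank(C) = rank([C|b]) = 3.
The system is consistent.
rank = 3 = number of unknowns, so the solution is unique.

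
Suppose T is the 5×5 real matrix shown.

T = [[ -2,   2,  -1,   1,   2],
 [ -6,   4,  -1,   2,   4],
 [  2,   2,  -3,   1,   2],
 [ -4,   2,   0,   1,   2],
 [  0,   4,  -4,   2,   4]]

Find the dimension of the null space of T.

3

Row reduce to echelon form.
R2 ← R2 − (3)·R1: [0, -2, 2, -1, -2]
R3 ← R3 + R1: [0, 4, -4, 2, 4]
R4 ← R4 − (2)·R1: [0, -2, 2, -1, -2]
R3 ← R3 + (2)·R2: [0, 0, 0, 0, 0]
R4 ← R4 − R2: [0, 0, 0, 0, 0]
R5 ← R5 + (2)·R2: [0, 0, 0, 0, 0]
2 nonzero rows, so rank(T) = 2.
T has 5 columns; by rank–nullity, nullity = 5 − 2 = 3.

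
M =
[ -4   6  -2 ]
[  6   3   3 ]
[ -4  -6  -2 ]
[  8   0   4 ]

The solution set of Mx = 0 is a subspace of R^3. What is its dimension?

1

Row reduce to echelon form.
R2 ← R2 + (3/2)·R1: [0, 12, 0]
R3 ← R3 − R1: [0, -12, 0]
R4 ← R4 + (2)·R1: [0, 12, 0]
R3 ← R3 + R2: [0, 0, 0]
R4 ← R4 − R2: [0, 0, 0]
2 nonzero rows, so rank(M) = 2.
M has 3 columns; by rank–nullity, nullity = 3 − 2 = 1.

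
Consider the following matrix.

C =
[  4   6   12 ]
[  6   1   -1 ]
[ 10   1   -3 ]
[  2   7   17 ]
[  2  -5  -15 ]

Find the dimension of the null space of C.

Row reduce to echelon form.
R2 ← R2 − (3/2)·R1: [0, -8, -19]
R3 ← R3 − (5/2)·R1: [0, -14, -33]
R4 ← R4 − (1/2)·R1: [0, 4, 11]
R5 ← R5 − (1/2)·R1: [0, -8, -21]
R3 ← R3 − (7/4)·R2: [0, 0, 1/4]
R4 ← R4 + (1/2)·R2: [0, 0, 3/2]
R5 ← R5 − R2: [0, 0, -2]
R4 ← R4 − (6)·R3: [0, 0, 0]
R5 ← R5 + (8)·R3: [0, 0, 0]
3 nonzero rows, so rank(C) = 3.
C has 3 columns; by rank–nullity, nullity = 3 − 3 = 0.

0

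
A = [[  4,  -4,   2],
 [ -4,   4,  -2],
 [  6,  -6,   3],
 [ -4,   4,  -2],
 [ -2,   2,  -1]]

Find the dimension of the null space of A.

2

Row reduce to echelon form.
R2 ← R2 + R1: [0, 0, 0]
R3 ← R3 − (3/2)·R1: [0, 0, 0]
R4 ← R4 + R1: [0, 0, 0]
R5 ← R5 + (1/2)·R1: [0, 0, 0]
1 nonzero row, so rank(A) = 1.
A has 3 columns; by rank–nullity, nullity = 3 − 1 = 2.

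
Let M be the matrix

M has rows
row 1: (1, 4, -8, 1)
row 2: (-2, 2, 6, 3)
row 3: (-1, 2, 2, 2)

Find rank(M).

Row reduce to echelon form.
R2 ← R2 + (2)·R1: [0, 10, -10, 5]
R3 ← R3 + R1: [0, 6, -6, 3]
R3 ← R3 − (3/5)·R2: [0, 0, 0, 0]
Echelon form has 2 nonzero rows, so rank(M) = 2.

2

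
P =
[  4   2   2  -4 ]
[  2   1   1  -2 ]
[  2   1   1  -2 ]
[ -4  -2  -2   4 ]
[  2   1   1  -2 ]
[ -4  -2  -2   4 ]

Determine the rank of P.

1

Row reduce to echelon form.
R2 ← R2 − (1/2)·R1: [0, 0, 0, 0]
R3 ← R3 − (1/2)·R1: [0, 0, 0, 0]
R4 ← R4 + R1: [0, 0, 0, 0]
R5 ← R5 − (1/2)·R1: [0, 0, 0, 0]
R6 ← R6 + R1: [0, 0, 0, 0]
Echelon form has 1 nonzero row, so rank(P) = 1.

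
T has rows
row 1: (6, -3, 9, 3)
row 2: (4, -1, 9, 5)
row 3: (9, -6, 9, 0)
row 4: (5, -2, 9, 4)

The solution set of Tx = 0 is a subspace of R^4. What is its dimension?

Row reduce to echelon form.
R2 ← R2 − (2/3)·R1: [0, 1, 3, 3]
R3 ← R3 − (3/2)·R1: [0, -3/2, -9/2, -9/2]
R4 ← R4 − (5/6)·R1: [0, 1/2, 3/2, 3/2]
R3 ← R3 + (3/2)·R2: [0, 0, 0, 0]
R4 ← R4 − (1/2)·R2: [0, 0, 0, 0]
2 nonzero rows, so rank(T) = 2.
T has 4 columns; by rank–nullity, nullity = 4 − 2 = 2.

2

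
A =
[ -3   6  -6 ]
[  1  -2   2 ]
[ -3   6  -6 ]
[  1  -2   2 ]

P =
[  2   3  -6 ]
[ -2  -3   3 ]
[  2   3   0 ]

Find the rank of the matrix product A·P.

First compute AP:
[[-30, -45,  36],
 [ 10,  15, -12],
 [-30, -45,  36],
 [ 10,  15, -12]]
Now row reduce the product.
R2 ← R2 + (1/3)·R1: [0, 0, 0]
R3 ← R3 − R1: [0, 0, 0]
R4 ← R4 + (1/3)·R1: [0, 0, 0]
1 nonzero row, so rank(AP) = 1.

1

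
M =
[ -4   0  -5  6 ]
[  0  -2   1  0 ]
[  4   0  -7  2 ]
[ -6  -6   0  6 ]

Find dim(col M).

3

Row reduce to echelon form.
R3 ← R3 + R1: [0, 0, -12, 8]
R4 ← R4 − (3/2)·R1: [0, -6, 15/2, -3]
R4 ← R4 − (3)·R2: [0, 0, 9/2, -3]
R4 ← R4 + (3/8)·R3: [0, 0, 0, 0]
Echelon form has 3 nonzero rows, so rank(M) = 3.
The column space has dimension equal to the rank: 3.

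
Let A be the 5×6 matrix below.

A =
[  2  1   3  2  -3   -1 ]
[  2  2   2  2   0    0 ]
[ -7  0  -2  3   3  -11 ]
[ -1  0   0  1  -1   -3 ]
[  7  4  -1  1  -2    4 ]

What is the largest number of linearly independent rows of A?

4

Row reduce to echelon form.
R2 ← R2 − R1: [0, 1, -1, 0, 3, 1]
R3 ← R3 + (7/2)·R1: [0, 7/2, 17/2, 10, -15/2, -29/2]
R4 ← R4 + (1/2)·R1: [0, 1/2, 3/2, 2, -5/2, -7/2]
R5 ← R5 − (7/2)·R1: [0, 1/2, -23/2, -6, 17/2, 15/2]
R3 ← R3 − (7/2)·R2: [0, 0, 12, 10, -18, -18]
R4 ← R4 − (1/2)·R2: [0, 0, 2, 2, -4, -4]
R5 ← R5 − (1/2)·R2: [0, 0, -11, -6, 7, 7]
R4 ← R4 − (1/6)·R3: [0, 0, 0, 1/3, -1, -1]
R5 ← R5 + (11/12)·R3: [0, 0, 0, 19/6, -19/2, -19/2]
R5 ← R5 − (19/2)·R4: [0, 0, 0, 0, 0, 0]
Echelon form has 4 nonzero rows, so rank(A) = 4.
The rank gives the maximum number of linearly independent rows: 4.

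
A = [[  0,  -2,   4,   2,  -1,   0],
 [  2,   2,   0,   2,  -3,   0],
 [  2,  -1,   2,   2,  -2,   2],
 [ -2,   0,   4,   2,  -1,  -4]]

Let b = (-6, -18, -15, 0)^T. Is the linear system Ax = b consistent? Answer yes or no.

yes

Row reduce the augmented matrix [A | b].
Swap R1 ↔ R2
R3 ← R3 − R1: [0, -3, 2, 0, 1, 2, 3]
R4 ← R4 + R1: [0, 2, 4, 4, -4, -4, -18]
R3 ← R3 − (3/2)·R2: [0, 0, -4, -3, 5/2, 2, 12]
R4 ← R4 + R2: [0, 0, 8, 6, -5, -4, -24]
R4 ← R4 + (2)·R3: [0, 0, 0, 0, 0, 0, 0]
The echelon form has 3 nonzero rows, and every pivot lies in the first 6 columns, so rank(A) = rank([A|b]) = 3.
The system is consistent.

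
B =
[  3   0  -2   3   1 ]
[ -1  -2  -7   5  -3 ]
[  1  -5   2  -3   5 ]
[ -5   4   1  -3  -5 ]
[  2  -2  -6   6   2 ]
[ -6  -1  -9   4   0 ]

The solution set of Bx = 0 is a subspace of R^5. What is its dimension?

0

Row reduce to echelon form.
R2 ← R2 + (1/3)·R1: [0, -2, -23/3, 6, -8/3]
R3 ← R3 − (1/3)·R1: [0, -5, 8/3, -4, 14/3]
R4 ← R4 + (5/3)·R1: [0, 4, -7/3, 2, -10/3]
R5 ← R5 − (2/3)·R1: [0, -2, -14/3, 4, 4/3]
R6 ← R6 + (2)·R1: [0, -1, -13, 10, 2]
R3 ← R3 − (5/2)·R2: [0, 0, 131/6, -19, 34/3]
R4 ← R4 + (2)·R2: [0, 0, -53/3, 14, -26/3]
R5 ← R5 − R2: [0, 0, 3, -2, 4]
R6 ← R6 − (1/2)·R2: [0, 0, -55/6, 7, 10/3]
R4 ← R4 + (106/131)·R3: [0, 0, 0, -180/131, 66/131]
R5 ← R5 − (18/131)·R3: [0, 0, 0, 80/131, 320/131]
R6 ← R6 + (55/131)·R3: [0, 0, 0, -128/131, 1060/131]
R5 ← R5 + (4/9)·R4: [0, 0, 0, 0, 8/3]
R6 ← R6 − (32/45)·R4: [0, 0, 0, 0, 116/15]
R6 ← R6 − (29/10)·R5: [0, 0, 0, 0, 0]
5 nonzero rows, so rank(B) = 5.
B has 5 columns; by rank–nullity, nullity = 5 − 5 = 0.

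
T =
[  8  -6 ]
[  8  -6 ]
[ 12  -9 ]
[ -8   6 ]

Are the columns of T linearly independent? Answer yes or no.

no

Row reduce T to echelon form.
R2 ← R2 − R1: [0, 0]
R3 ← R3 − (3/2)·R1: [0, 0]
R4 ← R4 + R1: [0, 0]
1 pivot among 2 columns.
Only 1 < 2 pivot columns, so the columns are linearly dependent.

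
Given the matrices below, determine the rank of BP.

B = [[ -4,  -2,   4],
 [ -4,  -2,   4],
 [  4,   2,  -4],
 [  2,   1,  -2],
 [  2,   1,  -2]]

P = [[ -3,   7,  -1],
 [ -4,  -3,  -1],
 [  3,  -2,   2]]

1

First compute BP:
[[ 32, -30,  14],
 [ 32, -30,  14],
 [-32,  30, -14],
 [-16,  15,  -7],
 [-16,  15,  -7]]
Now row reduce the product.
R2 ← R2 − R1: [0, 0, 0]
R3 ← R3 + R1: [0, 0, 0]
R4 ← R4 + (1/2)·R1: [0, 0, 0]
R5 ← R5 + (1/2)·R1: [0, 0, 0]
1 nonzero row, so rank(BP) = 1.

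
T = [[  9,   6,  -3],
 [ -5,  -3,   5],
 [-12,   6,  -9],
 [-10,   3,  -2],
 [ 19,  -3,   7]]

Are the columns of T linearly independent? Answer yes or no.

Row reduce T to echelon form.
R2 ← R2 + (5/9)·R1: [0, 1/3, 10/3]
R3 ← R3 + (4/3)·R1: [0, 14, -13]
R4 ← R4 + (10/9)·R1: [0, 29/3, -16/3]
R5 ← R5 − (19/9)·R1: [0, -47/3, 40/3]
R3 ← R3 − (42)·R2: [0, 0, -153]
R4 ← R4 − (29)·R2: [0, 0, -102]
R5 ← R5 + (47)·R2: [0, 0, 170]
R4 ← R4 − (2/3)·R3: [0, 0, 0]
R5 ← R5 + (10/9)·R3: [0, 0, 0]
3 pivots among 3 columns.
Every column is a pivot column, so the columns are linearly independent.

yes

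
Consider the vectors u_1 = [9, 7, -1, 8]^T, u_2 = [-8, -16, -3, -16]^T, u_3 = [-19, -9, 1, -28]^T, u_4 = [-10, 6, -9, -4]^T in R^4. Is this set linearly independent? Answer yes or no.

yes

Form the matrix with these vectors as rows and row reduce.
R2 ← R2 + (8/9)·R1: [0, -88/9, -35/9, -80/9]
R3 ← R3 + (19/9)·R1: [0, 52/9, -10/9, -100/9]
R4 ← R4 + (10/9)·R1: [0, 124/9, -91/9, 44/9]
R3 ← R3 + (13/22)·R2: [0, 0, -75/22, -180/11]
R4 ← R4 + (31/22)·R2: [0, 0, -343/22, -84/11]
R4 ← R4 − (343/75)·R3: [0, 0, 0, 336/5]
4 nonzero rows, so the 4 vectors span a space of dimension 4.
Since 4 = 4, the vectors are linearly independent.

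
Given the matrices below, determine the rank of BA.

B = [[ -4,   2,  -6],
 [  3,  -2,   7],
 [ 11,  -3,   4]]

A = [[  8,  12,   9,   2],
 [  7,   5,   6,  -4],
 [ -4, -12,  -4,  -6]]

First compute BA:
[[  6,  34,   0,  20],
 [-18, -58, -13, -28],
 [ 51,  69,  65,  10]]
Now row reduce the product.
R2 ← R2 + (3)·R1: [0, 44, -13, 32]
R3 ← R3 − (17/2)·R1: [0, -220, 65, -160]
R3 ← R3 + (5)·R2: [0, 0, 0, 0]
2 nonzero rows, so rank(BA) = 2.

2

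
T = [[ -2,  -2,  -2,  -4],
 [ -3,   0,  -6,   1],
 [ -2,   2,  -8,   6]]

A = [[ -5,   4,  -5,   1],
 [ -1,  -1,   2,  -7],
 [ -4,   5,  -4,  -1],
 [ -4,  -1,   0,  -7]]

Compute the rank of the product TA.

3

First compute TA:
[[ 36, -12,  14,  42],
 [ 35, -43,  39,  -4],
 [ 16, -56,  46, -50]]
Now row reduce the product.
R2 ← R2 − (35/36)·R1: [0, -94/3, 457/18, -269/6]
R3 ← R3 − (4/9)·R1: [0, -152/3, 358/9, -206/3]
R3 ← R3 − (76/47)·R2: [0, 0, -60/47, 180/47]
3 nonzero rows, so rank(TA) = 3.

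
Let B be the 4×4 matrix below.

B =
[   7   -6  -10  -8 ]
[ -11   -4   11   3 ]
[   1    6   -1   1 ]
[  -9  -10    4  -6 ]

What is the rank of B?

3

Row reduce to echelon form.
R2 ← R2 + (11/7)·R1: [0, -94/7, -33/7, -67/7]
R3 ← R3 − (1/7)·R1: [0, 48/7, 3/7, 15/7]
R4 ← R4 + (9/7)·R1: [0, -124/7, -62/7, -114/7]
R3 ← R3 + (24/47)·R2: [0, 0, -93/47, -129/47]
R4 ← R4 − (62/47)·R2: [0, 0, -124/47, -172/47]
R4 ← R4 − (4/3)·R3: [0, 0, 0, 0]
Echelon form has 3 nonzero rows, so rank(B) = 3.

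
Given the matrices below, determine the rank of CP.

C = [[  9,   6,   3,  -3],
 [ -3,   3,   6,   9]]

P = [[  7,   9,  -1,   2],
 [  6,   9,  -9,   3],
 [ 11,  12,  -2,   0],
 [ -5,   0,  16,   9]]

First compute CP:
[[147, 171, -117,   9],
 [ 18,  72, 108,  84]]
Now row reduce the product.
R2 ← R2 − (6/49)·R1: [0, 2502/49, 5994/49, 4062/49]
2 nonzero rows, so rank(CP) = 2.

2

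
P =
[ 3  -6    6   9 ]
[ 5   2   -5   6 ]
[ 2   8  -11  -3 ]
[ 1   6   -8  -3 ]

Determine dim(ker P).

2

Row reduce to echelon form.
R2 ← R2 − (5/3)·R1: [0, 12, -15, -9]
R3 ← R3 − (2/3)·R1: [0, 12, -15, -9]
R4 ← R4 − (1/3)·R1: [0, 8, -10, -6]
R3 ← R3 − R2: [0, 0, 0, 0]
R4 ← R4 − (2/3)·R2: [0, 0, 0, 0]
2 nonzero rows, so rank(P) = 2.
P has 4 columns; by rank–nullity, nullity = 4 − 2 = 2.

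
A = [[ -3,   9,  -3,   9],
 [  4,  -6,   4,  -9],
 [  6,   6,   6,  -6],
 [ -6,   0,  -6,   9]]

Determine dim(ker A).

2

Row reduce to echelon form.
R2 ← R2 + (4/3)·R1: [0, 6, 0, 3]
R3 ← R3 + (2)·R1: [0, 24, 0, 12]
R4 ← R4 − (2)·R1: [0, -18, 0, -9]
R3 ← R3 − (4)·R2: [0, 0, 0, 0]
R4 ← R4 + (3)·R2: [0, 0, 0, 0]
2 nonzero rows, so rank(A) = 2.
A has 4 columns; by rank–nullity, nullity = 4 − 2 = 2.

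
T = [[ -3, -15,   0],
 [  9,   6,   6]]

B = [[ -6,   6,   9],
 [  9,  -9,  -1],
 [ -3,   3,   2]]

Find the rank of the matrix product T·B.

First compute TB:
[[-117, 117, -12],
 [-18,  18,  87]]
Now row reduce the product.
R2 ← R2 − (2/13)·R1: [0, 0, 1155/13]
2 nonzero rows, so rank(TB) = 2.

2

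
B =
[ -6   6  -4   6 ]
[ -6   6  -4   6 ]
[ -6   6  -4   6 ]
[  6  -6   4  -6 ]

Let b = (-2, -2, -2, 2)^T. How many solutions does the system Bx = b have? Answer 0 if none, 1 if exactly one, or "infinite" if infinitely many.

Row reduce the augmented matrix [B | b].
R2 ← R2 − R1: [0, 0, 0, 0, 0]
R3 ← R3 − R1: [0, 0, 0, 0, 0]
R4 ← R4 + R1: [0, 0, 0, 0, 0]
The echelon form has 1 nonzero rows, and every pivot lies in the first 4 columns, so rank(B) = rank([B|b]) = 1.
The system is consistent.
rank = 1 < 4 unknowns, so there are infinitely many solutions.

infinite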